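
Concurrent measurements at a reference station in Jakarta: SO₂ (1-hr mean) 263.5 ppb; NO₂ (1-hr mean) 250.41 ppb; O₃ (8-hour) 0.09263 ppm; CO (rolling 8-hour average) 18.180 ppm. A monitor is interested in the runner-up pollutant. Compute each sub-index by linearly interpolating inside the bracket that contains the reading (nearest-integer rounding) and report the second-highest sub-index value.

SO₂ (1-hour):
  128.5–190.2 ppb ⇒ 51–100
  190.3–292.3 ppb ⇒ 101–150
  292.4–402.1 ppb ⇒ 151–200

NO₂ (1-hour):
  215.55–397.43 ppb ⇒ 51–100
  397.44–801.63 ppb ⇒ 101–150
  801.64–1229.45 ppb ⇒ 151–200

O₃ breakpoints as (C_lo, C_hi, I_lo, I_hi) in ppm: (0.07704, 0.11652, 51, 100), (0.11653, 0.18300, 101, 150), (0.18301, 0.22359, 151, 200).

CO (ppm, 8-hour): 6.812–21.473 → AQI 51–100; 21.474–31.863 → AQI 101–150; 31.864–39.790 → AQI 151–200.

SO₂ 263.5: bracket 190.3–292.3 → index 101–150; slope 49/102.0, offset 73.2.
AQI = 101 + 49/102.0·73.2 ≈ 136.16 ⇒ 136.
NO₂: row 215.55–397.43 (AQI 51–100). (100−51)·(250.41−215.55)/(397.43−215.55) + 51 = 49·34.86/181.88 + 51 ≈ 60.39 → 60.
O₃: 0.09263 ∈ [0.07704, 0.11652] ↔ index [51, 100].
51 + (0.09263−0.07704)·(100−51)/(0.11652−0.07704) = 51 + 0.01559·49/0.03948 ≈ 70.35, so AQI = 70.
CO: 18.180 lies in 6.812–21.473, so I_lo=51, I_hi=100, C_lo=6.812, C_hi=21.473.
(100−51)/(21.473−6.812) × (18.180−6.812) + 51 = 49/14.661 × 11.368 + 51 ≈ 88.99 → 89.
Sub-indices: SO₂→136, NO₂→60, O₃→70, CO→89. Ranked high→low: 136, 89, 70, 60. Second-highest sub-index = 89.

89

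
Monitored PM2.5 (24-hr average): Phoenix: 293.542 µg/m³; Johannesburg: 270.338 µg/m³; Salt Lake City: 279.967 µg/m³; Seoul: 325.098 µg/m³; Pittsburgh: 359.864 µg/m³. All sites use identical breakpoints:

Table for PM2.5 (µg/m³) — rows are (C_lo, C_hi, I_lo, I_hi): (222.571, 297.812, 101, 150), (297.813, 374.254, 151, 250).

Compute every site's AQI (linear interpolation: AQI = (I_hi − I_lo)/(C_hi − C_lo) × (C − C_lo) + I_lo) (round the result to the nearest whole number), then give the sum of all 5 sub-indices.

Phoenix: 293.542 lies in 222.571–297.812, so I_lo=101, I_hi=150, C_lo=222.571, C_hi=297.812.
(150−101)/(297.812−222.571) × (293.542−222.571) + 101 = 49/75.241 × 70.971 + 101 ≈ 147.22 → 147.
Johannesburg 270.338: bracket 222.571–297.812 → index 101–150; slope 49/75.241, offset 47.767.
AQI = 101 + 49/75.241·47.767 ≈ 132.11 ⇒ 132.
Salt Lake City 279.967: bracket 222.571–297.812 → index 101–150; slope 49/75.241, offset 57.396.
AQI = 101 + 49/75.241·57.396 ≈ 138.38 ⇒ 138.
Seoul 325.098: bracket 297.813–374.254 → index 151–250; slope 99/76.441, offset 27.285.
AQI = 151 + 99/76.441·27.285 ≈ 186.34 ⇒ 186.
Pittsburgh: 359.864 ∈ [297.813, 374.254] ↔ index [151, 250].
151 + (359.864−297.813)·(250−151)/(374.254−297.813) = 151 + 62.051·99/76.441 ≈ 231.36, so AQI = 231.
AQIs: Phoenix=147, Johannesburg=132, Salt Lake City=138, Seoul=186, Pittsburgh=231. Sum = 147 + 132 + 138 + 186 + 231 = 834.

834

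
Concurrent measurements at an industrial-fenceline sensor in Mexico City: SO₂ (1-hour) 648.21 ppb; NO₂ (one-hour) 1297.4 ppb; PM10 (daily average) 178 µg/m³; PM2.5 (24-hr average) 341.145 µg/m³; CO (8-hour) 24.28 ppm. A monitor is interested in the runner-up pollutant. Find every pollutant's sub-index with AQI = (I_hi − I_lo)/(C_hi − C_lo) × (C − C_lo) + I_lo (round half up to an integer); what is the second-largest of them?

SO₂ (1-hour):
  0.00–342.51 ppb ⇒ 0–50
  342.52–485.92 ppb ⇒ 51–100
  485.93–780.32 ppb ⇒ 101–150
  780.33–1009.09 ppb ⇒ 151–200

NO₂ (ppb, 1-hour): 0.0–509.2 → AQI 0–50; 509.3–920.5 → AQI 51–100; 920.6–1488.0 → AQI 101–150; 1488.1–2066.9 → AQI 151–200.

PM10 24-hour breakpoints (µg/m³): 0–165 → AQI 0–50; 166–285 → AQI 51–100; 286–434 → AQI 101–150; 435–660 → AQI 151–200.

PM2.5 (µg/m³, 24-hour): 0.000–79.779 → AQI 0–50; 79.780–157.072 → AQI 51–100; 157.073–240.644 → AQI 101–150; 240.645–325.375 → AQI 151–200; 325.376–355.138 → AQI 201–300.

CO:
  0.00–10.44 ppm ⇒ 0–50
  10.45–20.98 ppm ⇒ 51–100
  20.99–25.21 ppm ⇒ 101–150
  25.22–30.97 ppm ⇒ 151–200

SO₂ 648.21: bracket 485.93–780.32 → index 101–150; slope 49/294.39, offset 162.28.
AQI = 101 + 49/294.39·162.28 ≈ 128.01 ⇒ 128.
NO₂ 1297.4: bracket 920.6–1488.0 → index 101–150; slope 49/567.4, offset 376.8.
AQI = 101 + 49/567.4·376.8 ≈ 133.54 ⇒ 134.
PM10: 178 lies in 166–285, so I_lo=51, I_hi=100, C_lo=166, C_hi=285.
(100−51)/(285−166) × (178−166) + 51 = 49/119 × 12 + 51 ≈ 55.94 → 56.
PM2.5: row 325.376–355.138 (AQI 201–300). (300−201)·(341.145−325.376)/(355.138−325.376) + 201 = 99·15.769/29.762 + 201 ≈ 253.45 → 253.
CO 24.28: bracket 20.99–25.21 → index 101–150; slope 49/4.22, offset 3.29.
AQI = 101 + 49/4.22·3.29 ≈ 139.20 ⇒ 139.
Sub-indices: SO₂→128, NO₂→134, PM10→56, PM2.5→253, CO→139. Ranked high→low: 253, 139, 134, 128, 56. Second-highest sub-index = 139.

139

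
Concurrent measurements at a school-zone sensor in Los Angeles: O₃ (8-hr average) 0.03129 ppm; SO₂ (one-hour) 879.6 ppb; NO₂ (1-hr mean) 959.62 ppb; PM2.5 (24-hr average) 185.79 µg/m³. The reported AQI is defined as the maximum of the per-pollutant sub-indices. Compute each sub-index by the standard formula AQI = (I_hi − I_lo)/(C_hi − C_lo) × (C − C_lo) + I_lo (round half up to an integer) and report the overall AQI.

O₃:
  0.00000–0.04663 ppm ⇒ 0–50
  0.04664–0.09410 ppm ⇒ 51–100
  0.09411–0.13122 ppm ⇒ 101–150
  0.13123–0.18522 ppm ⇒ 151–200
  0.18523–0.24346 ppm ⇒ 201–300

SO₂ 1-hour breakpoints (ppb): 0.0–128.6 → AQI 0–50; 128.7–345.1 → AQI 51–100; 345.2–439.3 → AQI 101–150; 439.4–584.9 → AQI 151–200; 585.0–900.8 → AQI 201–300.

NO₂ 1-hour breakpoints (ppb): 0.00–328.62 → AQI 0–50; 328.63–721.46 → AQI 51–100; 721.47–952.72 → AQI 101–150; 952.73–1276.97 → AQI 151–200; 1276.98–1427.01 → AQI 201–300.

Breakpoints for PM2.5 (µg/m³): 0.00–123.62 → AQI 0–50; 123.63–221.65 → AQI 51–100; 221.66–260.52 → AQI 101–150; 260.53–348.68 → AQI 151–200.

293

O₃ 0.03129: bracket 0.00000–0.04663 → index 0–50; slope 50/0.04663, offset 0.03129.
AQI = 0 + 50/0.04663·0.03129 ≈ 33.55 ⇒ 34.
SO₂: 879.6 ∈ [585.0, 900.8] ↔ index [201, 300].
201 + (879.6−585.0)·(300−201)/(900.8−585.0) = 201 + 294.6·99/315.8 ≈ 293.35, so AQI = 293.
NO₂: row 952.73–1276.97 (AQI 151–200). (200−151)·(959.62−952.73)/(1276.97−952.73) + 151 = 49·6.89/324.24 + 151 ≈ 152.04 → 152.
PM2.5: 185.79 lies in 123.63–221.65, so I_lo=51, I_hi=100, C_lo=123.63, C_hi=221.65.
(100−51)/(221.65−123.63) × (185.79−123.63) + 51 = 49/98.02 × 62.16 + 51 ≈ 82.07 → 82.
Sub-indices: O₃→34, SO₂→293, NO₂→152, PM2.5→82. Overall AQI = max = 293; dominant pollutant is SO₂.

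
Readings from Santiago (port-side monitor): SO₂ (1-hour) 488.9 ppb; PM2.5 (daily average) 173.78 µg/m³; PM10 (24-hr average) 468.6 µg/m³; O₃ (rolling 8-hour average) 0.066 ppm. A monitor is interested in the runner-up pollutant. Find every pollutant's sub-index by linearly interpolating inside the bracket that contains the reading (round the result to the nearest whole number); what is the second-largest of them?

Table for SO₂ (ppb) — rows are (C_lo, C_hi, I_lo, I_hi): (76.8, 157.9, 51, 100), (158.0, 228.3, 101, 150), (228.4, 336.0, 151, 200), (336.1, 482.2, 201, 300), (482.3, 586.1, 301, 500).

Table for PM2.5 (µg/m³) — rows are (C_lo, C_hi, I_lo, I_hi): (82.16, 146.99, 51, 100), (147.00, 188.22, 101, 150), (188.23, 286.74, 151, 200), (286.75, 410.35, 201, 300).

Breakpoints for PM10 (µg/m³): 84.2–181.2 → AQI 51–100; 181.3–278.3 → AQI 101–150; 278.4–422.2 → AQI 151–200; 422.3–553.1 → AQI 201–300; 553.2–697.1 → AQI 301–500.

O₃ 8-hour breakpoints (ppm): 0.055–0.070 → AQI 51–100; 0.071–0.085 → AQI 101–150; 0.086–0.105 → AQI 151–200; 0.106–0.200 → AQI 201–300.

SO₂: 488.9 lies in 482.3–586.1, so I_lo=301, I_hi=500, C_lo=482.3, C_hi=586.1.
(500−301)/(586.1−482.3) × (488.9−482.3) + 301 = 199/103.8 × 6.6 + 301 ≈ 313.65 → 314.
PM2.5: 173.78 lies in 147.00–188.22, so I_lo=101, I_hi=150, C_lo=147.00, C_hi=188.22.
(150−101)/(188.22−147.00) × (173.78−147.00) + 101 = 49/41.22 × 26.78 + 101 ≈ 132.83 → 133.
PM10: 468.6 lies in 422.3–553.1, so I_lo=201, I_hi=300, C_lo=422.3, C_hi=553.1.
(300−201)/(553.1−422.3) × (468.6−422.3) + 201 = 99/130.8 × 46.3 + 201 ≈ 236.04 → 236.
O₃ 0.066: bracket 0.055–0.070 → index 51–100; slope 49/0.015, offset 0.011.
AQI = 51 + 49/0.015·0.011 ≈ 86.93 ⇒ 87.
Sub-indices: SO₂→314, PM2.5→133, PM10→236, O₃→87. Ranked high→low: 314, 236, 133, 87. Second-highest sub-index = 236.

236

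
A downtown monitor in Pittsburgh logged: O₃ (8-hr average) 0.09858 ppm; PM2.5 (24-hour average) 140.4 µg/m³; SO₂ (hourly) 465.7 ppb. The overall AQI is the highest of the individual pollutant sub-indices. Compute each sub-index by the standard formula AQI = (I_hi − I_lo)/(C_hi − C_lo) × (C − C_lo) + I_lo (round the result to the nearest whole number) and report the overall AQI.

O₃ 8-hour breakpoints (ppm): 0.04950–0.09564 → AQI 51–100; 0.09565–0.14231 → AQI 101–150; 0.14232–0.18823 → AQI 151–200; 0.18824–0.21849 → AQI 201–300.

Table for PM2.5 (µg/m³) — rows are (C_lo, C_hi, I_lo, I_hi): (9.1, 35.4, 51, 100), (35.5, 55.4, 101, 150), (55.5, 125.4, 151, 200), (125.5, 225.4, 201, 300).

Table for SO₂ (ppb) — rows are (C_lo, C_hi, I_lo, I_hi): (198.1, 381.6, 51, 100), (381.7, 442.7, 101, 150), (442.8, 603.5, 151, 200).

O₃: 0.09858 lies in 0.09565–0.14231, so I_lo=101, I_hi=150, C_lo=0.09565, C_hi=0.14231.
(150−101)/(0.14231−0.09565) × (0.09858−0.09565) + 101 = 49/0.04666 × 0.00293 + 101 ≈ 104.08 → 104.
PM2.5: row 125.5–225.4 (AQI 201–300). (300−201)·(140.4−125.5)/(225.4−125.5) + 201 = 99·14.9/99.9 + 201 ≈ 215.77 → 216.
SO₂: row 442.8–603.5 (AQI 151–200). (200−151)·(465.7−442.8)/(603.5−442.8) + 151 = 49·22.9/160.7 + 151 ≈ 157.98 → 158.
Sub-indices: O₃→104, PM2.5→216, SO₂→158. Overall AQI = max = 216; dominant pollutant is PM2.5.

216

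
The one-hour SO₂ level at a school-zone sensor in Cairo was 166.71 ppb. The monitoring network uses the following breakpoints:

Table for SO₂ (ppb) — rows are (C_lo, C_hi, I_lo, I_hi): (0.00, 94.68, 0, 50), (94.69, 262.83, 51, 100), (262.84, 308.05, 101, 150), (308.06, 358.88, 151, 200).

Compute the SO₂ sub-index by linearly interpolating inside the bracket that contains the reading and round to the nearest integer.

SO₂ 166.71: bracket 94.69–262.83 → index 51–100; slope 49/168.14, offset 72.02.
AQI = 51 + 49/168.14·72.02 ≈ 71.99 ⇒ 72.

72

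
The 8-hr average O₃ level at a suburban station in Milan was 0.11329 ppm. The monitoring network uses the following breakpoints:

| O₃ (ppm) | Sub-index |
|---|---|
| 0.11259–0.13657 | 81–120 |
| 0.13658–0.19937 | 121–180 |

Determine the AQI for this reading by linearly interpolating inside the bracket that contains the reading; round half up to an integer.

O₃: 0.11329 lies in 0.11259–0.13657, so I_lo=81, I_hi=120, C_lo=0.11259, C_hi=0.13657.
(120−81)/(0.13657−0.11259) × (0.11329−0.11259) + 81 = 39/0.02398 × 0.00070 + 81 ≈ 82.14 → 82.

82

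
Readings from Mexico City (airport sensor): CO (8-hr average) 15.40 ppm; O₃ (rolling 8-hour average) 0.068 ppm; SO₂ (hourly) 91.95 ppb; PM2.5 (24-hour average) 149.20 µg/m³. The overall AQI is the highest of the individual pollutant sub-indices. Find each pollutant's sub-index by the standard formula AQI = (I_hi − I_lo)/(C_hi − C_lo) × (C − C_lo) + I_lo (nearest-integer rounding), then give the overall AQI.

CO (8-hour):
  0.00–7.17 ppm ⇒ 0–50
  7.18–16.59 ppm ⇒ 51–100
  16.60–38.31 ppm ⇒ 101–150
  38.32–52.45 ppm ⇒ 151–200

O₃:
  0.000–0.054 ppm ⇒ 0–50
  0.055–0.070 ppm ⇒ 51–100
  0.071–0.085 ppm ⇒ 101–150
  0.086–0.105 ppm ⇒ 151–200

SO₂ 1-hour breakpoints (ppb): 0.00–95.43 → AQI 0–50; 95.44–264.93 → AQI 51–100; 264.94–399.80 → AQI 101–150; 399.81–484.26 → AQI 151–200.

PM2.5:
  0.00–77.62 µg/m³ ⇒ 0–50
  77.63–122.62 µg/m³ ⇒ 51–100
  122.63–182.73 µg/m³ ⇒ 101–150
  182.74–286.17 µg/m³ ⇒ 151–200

123

CO: row 7.18–16.59 (AQI 51–100). (100−51)·(15.40−7.18)/(16.59−7.18) + 51 = 49·8.22/9.41 + 51 ≈ 93.80 → 94.
O₃: 0.068 ∈ [0.055, 0.070] ↔ index [51, 100].
51 + (0.068−0.055)·(100−51)/(0.070−0.055) = 51 + 0.013·49/0.015 ≈ 93.47, so AQI = 93.
SO₂ 91.95: bracket 0.00–95.43 → index 0–50; slope 50/95.43, offset 91.95.
AQI = 0 + 50/95.43·91.95 ≈ 48.18 ⇒ 48.
PM2.5 149.20: bracket 122.63–182.73 → index 101–150; slope 49/60.10, offset 26.57.
AQI = 101 + 49/60.10·26.57 ≈ 122.66 ⇒ 123.
Sub-indices: CO→94, O₃→93, SO₂→48, PM2.5→123. Overall AQI = max = 123; dominant pollutant is PM2.5.
AQI 123: Unhealthy for Sensitive Groups.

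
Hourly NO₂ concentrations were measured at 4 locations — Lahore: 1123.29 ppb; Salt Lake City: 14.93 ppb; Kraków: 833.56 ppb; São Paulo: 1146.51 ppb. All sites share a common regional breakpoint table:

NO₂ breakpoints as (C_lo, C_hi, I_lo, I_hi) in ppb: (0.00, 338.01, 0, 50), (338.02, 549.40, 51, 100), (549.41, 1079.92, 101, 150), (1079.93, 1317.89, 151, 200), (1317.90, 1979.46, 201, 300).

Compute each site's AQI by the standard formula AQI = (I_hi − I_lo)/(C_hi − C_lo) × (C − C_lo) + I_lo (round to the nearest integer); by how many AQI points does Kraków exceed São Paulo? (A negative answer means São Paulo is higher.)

-38

Lahore 1123.29: bracket 1079.93–1317.89 → index 151–200; slope 49/237.96, offset 43.36.
AQI = 151 + 49/237.96·43.36 ≈ 159.93 ⇒ 160.
Salt Lake City: 14.93 ∈ [0.00, 338.01] ↔ index [0, 50].
0 + (14.93−0.00)·(50−0)/(338.01−0.00) = 0 + 14.93·50/338.01 ≈ 2.21, so AQI = 2.
Kraków: 833.56 lies in 549.41–1079.92, so I_lo=101, I_hi=150, C_lo=549.41, C_hi=1079.92.
(150−101)/(1079.92−549.41) × (833.56−549.41) + 101 = 49/530.51 × 284.15 + 101 ≈ 127.25 → 127.
São Paulo 1146.51: bracket 1079.93–1317.89 → index 151–200; slope 49/237.96, offset 66.58.
AQI = 151 + 49/237.96·66.58 ≈ 164.71 ⇒ 165.
AQIs: Lahore=160, Salt Lake City=2, Kraków=127, São Paulo=165. Kraków (127) − São Paulo (165) = -38.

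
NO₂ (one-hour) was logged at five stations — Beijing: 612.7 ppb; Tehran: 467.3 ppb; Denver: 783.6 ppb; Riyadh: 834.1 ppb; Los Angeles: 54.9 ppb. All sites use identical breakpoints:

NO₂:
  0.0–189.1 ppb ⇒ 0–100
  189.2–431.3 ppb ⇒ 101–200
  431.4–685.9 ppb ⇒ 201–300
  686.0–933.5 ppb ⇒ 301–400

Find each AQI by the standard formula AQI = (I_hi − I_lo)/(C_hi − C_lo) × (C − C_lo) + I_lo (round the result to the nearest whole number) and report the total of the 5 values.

Beijing: row 431.4–685.9 (AQI 201–300). (300−201)·(612.7−431.4)/(685.9−431.4) + 201 = 99·181.3/254.5 + 201 ≈ 271.53 → 272.
Tehran: 467.3 lies in 431.4–685.9, so I_lo=201, I_hi=300, C_lo=431.4, C_hi=685.9.
(300−201)/(685.9−431.4) × (467.3−431.4) + 201 = 99/254.5 × 35.9 + 201 ≈ 214.97 → 215.
Denver: row 686.0–933.5 (AQI 301–400). (400−301)·(783.6−686.0)/(933.5−686.0) + 301 = 99·97.6/247.5 + 301 ≈ 340.04 → 340.
Riyadh: 834.1 lies in 686.0–933.5, so I_lo=301, I_hi=400, C_lo=686.0, C_hi=933.5.
(400−301)/(933.5−686.0) × (834.1−686.0) + 301 = 99/247.5 × 148.1 + 301 ≈ 360.24 → 360.
Los Angeles: 54.9 ∈ [0.0, 189.1] ↔ index [0, 100].
0 + (54.9−0.0)·(100−0)/(189.1−0.0) = 0 + 54.9·100/189.1 ≈ 29.03, so AQI = 29.
AQIs: Beijing=272, Tehran=215, Denver=340, Riyadh=360, Los Angeles=29. Sum = 272 + 215 + 340 + 360 + 29 = 1216.

1216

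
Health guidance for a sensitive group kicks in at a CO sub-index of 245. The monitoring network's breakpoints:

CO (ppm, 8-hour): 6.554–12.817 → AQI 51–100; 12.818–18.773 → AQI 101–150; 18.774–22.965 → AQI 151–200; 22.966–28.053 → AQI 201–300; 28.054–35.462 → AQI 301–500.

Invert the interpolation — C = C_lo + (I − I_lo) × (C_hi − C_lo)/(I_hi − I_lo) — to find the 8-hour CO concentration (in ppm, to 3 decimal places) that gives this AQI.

25.227

AQI 245 lies in the 201–300 band, which corresponds to 22.966–28.053 ppm.
C = 22.966 + (245−201)×(28.053−22.966)/(300−201) = 22.966 + 44×5.087/99 ≈ 25.22689 ppm → 25.227 ppm to 3 dp.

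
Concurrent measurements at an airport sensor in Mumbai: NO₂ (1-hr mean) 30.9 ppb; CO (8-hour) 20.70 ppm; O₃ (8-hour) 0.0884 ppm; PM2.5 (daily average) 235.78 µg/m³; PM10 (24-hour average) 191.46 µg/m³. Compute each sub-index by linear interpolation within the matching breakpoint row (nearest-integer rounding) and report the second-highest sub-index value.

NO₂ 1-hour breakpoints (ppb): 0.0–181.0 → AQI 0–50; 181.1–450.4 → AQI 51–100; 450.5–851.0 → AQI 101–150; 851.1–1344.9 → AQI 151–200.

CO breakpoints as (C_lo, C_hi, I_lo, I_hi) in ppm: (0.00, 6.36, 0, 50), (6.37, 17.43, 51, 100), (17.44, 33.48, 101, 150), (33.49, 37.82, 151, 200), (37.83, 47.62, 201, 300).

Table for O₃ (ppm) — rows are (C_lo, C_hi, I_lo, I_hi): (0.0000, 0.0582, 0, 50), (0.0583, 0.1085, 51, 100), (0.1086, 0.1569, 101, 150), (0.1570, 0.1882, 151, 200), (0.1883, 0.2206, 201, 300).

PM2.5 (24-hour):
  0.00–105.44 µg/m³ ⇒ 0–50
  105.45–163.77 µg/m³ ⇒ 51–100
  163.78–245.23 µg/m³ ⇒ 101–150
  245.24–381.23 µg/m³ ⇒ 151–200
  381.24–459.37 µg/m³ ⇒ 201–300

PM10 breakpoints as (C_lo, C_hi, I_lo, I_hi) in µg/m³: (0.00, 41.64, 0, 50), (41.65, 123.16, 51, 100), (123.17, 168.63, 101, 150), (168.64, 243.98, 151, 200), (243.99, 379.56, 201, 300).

NO₂: 30.9 ∈ [0.0, 181.0] ↔ index [0, 50].
0 + (30.9−0.0)·(50−0)/(181.0−0.0) = 0 + 30.9·50/181.0 ≈ 8.54, so AQI = 9.
CO: 20.70 lies in 17.44–33.48, so I_lo=101, I_hi=150, C_lo=17.44, C_hi=33.48.
(150−101)/(33.48−17.44) × (20.70−17.44) + 101 = 49/16.04 × 3.26 + 101 ≈ 110.96 → 111.
O₃: row 0.0583–0.1085 (AQI 51–100). (100−51)·(0.0884−0.0583)/(0.1085−0.0583) + 51 = 49·0.0301/0.0502 + 51 ≈ 80.38 → 80.
PM2.5 235.78: bracket 163.78–245.23 → index 101–150; slope 49/81.45, offset 72.00.
AQI = 101 + 49/81.45·72.00 ≈ 144.31 ⇒ 144.
PM10: 191.46 lies in 168.64–243.98, so I_lo=151, I_hi=200, C_lo=168.64, C_hi=243.98.
(200−151)/(243.98−168.64) × (191.46−168.64) + 151 = 49/75.34 × 22.82 + 151 ≈ 165.84 → 166.
Sub-indices: NO₂→9, CO→111, O₃→80, PM2.5→144, PM10→166. Ranked high→low: 166, 144, 111, 80, 9. Second-highest sub-index = 144.

144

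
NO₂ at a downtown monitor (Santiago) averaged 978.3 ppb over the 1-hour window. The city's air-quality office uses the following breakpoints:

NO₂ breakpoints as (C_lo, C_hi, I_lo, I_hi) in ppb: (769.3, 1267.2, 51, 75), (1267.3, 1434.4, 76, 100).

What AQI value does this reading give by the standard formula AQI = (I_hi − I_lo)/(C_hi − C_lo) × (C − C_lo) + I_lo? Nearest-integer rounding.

61

NO₂: row 769.3–1267.2 (AQI 51–75). (75−51)·(978.3−769.3)/(1267.2−769.3) + 51 = 24·209.0/497.9 + 51 ≈ 61.07 → 61.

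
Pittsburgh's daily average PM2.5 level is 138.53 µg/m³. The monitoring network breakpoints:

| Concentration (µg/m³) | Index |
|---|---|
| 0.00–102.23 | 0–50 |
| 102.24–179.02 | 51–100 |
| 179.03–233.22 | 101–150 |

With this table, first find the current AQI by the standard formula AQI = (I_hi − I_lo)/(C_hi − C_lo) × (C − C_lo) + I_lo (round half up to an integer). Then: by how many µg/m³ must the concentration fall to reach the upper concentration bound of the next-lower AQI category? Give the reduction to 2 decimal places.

36.30

PM2.5: row 102.24–179.02 (AQI 51–100). (100−51)·(138.53−102.24)/(179.02−102.24) + 51 = 49·36.29/76.78 + 51 ≈ 74.16 → 74.
Current AQI 74 is in the Moderate range (51–100). The next-lower category tops out at AQI 50, whose upper concentration bound is 102.23 µg/m³.
Reduction needed = 138.53 − 102.23 = 36.30 µg/m³.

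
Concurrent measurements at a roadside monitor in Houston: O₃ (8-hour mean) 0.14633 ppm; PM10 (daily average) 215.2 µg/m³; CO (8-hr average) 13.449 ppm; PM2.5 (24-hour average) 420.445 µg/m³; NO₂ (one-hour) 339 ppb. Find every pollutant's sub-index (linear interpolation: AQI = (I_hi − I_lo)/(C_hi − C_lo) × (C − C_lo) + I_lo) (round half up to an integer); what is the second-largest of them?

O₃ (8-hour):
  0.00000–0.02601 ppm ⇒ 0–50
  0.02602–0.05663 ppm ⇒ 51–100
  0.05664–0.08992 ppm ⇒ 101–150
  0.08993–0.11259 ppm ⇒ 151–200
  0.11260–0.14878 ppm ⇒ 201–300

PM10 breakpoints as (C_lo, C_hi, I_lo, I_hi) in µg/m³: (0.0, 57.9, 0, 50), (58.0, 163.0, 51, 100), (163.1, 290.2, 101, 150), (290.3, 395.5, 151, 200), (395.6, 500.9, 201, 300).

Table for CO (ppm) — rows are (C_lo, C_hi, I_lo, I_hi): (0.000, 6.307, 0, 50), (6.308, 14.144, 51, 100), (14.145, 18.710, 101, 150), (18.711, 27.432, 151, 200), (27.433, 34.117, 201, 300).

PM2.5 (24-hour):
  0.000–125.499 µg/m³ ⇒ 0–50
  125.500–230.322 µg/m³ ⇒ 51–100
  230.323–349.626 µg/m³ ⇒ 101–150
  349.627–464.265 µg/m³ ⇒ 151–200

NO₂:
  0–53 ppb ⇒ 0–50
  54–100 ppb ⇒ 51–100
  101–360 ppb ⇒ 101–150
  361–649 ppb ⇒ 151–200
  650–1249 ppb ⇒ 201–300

O₃: 0.14633 ∈ [0.11260, 0.14878] ↔ index [201, 300].
201 + (0.14633−0.11260)·(300−201)/(0.14878−0.11260) = 201 + 0.03373·99/0.03618 ≈ 293.30, so AQI = 293.
PM10: row 163.1–290.2 (AQI 101–150). (150−101)·(215.2−163.1)/(290.2−163.1) + 101 = 49·52.1/127.1 + 101 ≈ 121.09 → 121.
CO: 13.449 ∈ [6.308, 14.144] ↔ index [51, 100].
51 + (13.449−6.308)·(100−51)/(14.144−6.308) = 51 + 7.141·49/7.836 ≈ 95.65, so AQI = 96.
PM2.5: 420.445 lies in 349.627–464.265, so I_lo=151, I_hi=200, C_lo=349.627, C_hi=464.265.
(200−151)/(464.265−349.627) × (420.445−349.627) + 151 = 49/114.638 × 70.818 + 151 ≈ 181.27 → 181.
NO₂ 339: bracket 101–360 → index 101–150; slope 49/259, offset 238.
AQI = 101 + 49/259·238 ≈ 146.03 ⇒ 146.
Sub-indices: O₃→293, PM10→121, CO→96, PM2.5→181, NO₂→146. Ranked high→low: 293, 181, 146, 121, 96. Second-highest sub-index = 181.

181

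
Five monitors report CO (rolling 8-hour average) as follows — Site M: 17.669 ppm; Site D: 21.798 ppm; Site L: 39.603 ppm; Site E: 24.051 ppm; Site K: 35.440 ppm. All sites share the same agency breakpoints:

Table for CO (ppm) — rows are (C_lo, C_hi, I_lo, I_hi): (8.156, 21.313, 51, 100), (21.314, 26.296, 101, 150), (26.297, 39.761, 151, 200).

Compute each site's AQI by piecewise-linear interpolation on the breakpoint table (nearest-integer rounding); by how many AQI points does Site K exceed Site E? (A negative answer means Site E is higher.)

56

Site M 17.669: bracket 8.156–21.313 → index 51–100; slope 49/13.157, offset 9.513.
AQI = 51 + 49/13.157·9.513 ≈ 86.43 ⇒ 86.
Site D 21.798: bracket 21.314–26.296 → index 101–150; slope 49/4.982, offset 0.484.
AQI = 101 + 49/4.982·0.484 ≈ 105.76 ⇒ 106.
Site L 39.603: bracket 26.297–39.761 → index 151–200; slope 49/13.464, offset 13.306.
AQI = 151 + 49/13.464·13.306 ≈ 199.42 ⇒ 199.
Site E: row 21.314–26.296 (AQI 101–150). (150−101)·(24.051−21.314)/(26.296−21.314) + 101 = 49·2.737/4.982 + 101 ≈ 127.92 → 128.
Site K: row 26.297–39.761 (AQI 151–200). (200−151)·(35.440−26.297)/(39.761−26.297) + 151 = 49·9.143/13.464 + 151 ≈ 184.27 → 184.
AQIs: Site M=86, Site D=106, Site L=199, Site E=128, Site K=184. Site K (184) − Site E (128) = 56.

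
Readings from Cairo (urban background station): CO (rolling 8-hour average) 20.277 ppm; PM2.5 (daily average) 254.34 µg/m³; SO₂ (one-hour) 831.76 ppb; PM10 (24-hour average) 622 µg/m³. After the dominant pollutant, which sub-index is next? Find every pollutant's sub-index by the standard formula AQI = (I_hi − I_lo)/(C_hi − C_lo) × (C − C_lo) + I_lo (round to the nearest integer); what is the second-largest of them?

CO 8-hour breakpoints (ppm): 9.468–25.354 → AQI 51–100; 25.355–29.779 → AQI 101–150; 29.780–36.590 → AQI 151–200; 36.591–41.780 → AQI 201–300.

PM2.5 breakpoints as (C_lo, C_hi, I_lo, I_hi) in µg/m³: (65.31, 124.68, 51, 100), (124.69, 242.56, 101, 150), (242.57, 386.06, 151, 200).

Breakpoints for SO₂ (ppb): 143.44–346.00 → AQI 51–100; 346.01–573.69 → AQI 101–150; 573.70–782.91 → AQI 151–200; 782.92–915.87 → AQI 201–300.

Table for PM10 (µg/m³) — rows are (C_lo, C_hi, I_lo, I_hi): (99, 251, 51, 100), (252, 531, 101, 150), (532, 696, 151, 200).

178

CO: 20.277 lies in 9.468–25.354, so I_lo=51, I_hi=100, C_lo=9.468, C_hi=25.354.
(100−51)/(25.354−9.468) × (20.277−9.468) + 51 = 49/15.886 × 10.809 + 51 ≈ 84.34 → 84.
PM2.5: 254.34 ∈ [242.57, 386.06] ↔ index [151, 200].
151 + (254.34−242.57)·(200−151)/(386.06−242.57) = 151 + 11.77·49/143.49 ≈ 155.02, so AQI = 155.
SO₂: row 782.92–915.87 (AQI 201–300). (300−201)·(831.76−782.92)/(915.87−782.92) + 201 = 99·48.84/132.95 + 201 ≈ 237.37 → 237.
PM10: 622 lies in 532–696, so I_lo=151, I_hi=200, C_lo=532, C_hi=696.
(200−151)/(696−532) × (622−532) + 151 = 49/164 × 90 + 151 ≈ 177.89 → 178.
Sub-indices: CO→84, PM2.5→155, SO₂→237, PM10→178. Ranked high→low: 237, 178, 155, 84. Second-highest sub-index = 178.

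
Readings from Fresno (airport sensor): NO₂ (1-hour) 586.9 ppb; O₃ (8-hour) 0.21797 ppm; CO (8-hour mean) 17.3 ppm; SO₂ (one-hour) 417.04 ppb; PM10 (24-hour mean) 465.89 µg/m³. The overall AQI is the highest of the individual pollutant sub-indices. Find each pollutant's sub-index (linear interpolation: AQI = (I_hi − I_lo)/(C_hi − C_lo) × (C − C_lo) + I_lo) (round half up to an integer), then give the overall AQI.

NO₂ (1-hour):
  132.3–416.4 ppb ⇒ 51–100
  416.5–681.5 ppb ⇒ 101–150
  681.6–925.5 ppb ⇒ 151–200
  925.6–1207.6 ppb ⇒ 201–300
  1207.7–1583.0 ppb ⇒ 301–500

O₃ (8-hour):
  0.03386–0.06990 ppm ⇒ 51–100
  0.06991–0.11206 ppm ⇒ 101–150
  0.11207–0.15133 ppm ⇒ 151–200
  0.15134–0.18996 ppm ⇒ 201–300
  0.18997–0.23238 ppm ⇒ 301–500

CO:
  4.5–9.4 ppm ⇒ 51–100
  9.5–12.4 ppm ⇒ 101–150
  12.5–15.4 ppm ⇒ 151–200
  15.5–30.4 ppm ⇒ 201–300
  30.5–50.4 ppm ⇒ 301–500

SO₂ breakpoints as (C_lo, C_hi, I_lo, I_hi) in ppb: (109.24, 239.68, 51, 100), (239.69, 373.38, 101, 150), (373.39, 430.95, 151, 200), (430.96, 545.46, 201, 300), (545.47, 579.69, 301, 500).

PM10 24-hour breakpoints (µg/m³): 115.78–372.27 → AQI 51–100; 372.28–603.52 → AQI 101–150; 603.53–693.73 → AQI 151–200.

432

NO₂ 586.9: bracket 416.5–681.5 → index 101–150; slope 49/265.0, offset 170.4.
AQI = 101 + 49/265.0·170.4 ≈ 132.51 ⇒ 133.
O₃ 0.21797: bracket 0.18997–0.23238 → index 301–500; slope 199/0.04241, offset 0.02800.
AQI = 301 + 199/0.04241·0.02800 ≈ 432.38 ⇒ 432.
CO 17.3: bracket 15.5–30.4 → index 201–300; slope 99/14.9, offset 1.8.
AQI = 201 + 99/14.9·1.8 ≈ 212.96 ⇒ 213.
SO₂ 417.04: bracket 373.39–430.95 → index 151–200; slope 49/57.56, offset 43.65.
AQI = 151 + 49/57.56·43.65 ≈ 188.16 ⇒ 188.
PM10: 465.89 lies in 372.28–603.52, so I_lo=101, I_hi=150, C_lo=372.28, C_hi=603.52.
(150−101)/(603.52−372.28) × (465.89−372.28) + 101 = 49/231.24 × 93.61 + 101 ≈ 120.84 → 121.
Sub-indices: NO₂→133, O₃→432, CO→213, SO₂→188, PM10→121. Overall AQI = max = 432; dominant pollutant is O₃.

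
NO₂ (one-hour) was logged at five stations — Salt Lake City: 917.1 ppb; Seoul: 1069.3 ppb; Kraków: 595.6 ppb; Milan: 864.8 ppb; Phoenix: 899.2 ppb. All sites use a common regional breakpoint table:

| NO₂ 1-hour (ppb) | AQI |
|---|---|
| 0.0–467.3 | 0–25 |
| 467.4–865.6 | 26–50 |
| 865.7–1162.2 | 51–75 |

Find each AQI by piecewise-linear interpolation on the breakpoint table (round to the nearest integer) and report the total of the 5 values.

Salt Lake City: 917.1 ∈ [865.7, 1162.2] ↔ index [51, 75].
51 + (917.1−865.7)·(75−51)/(1162.2−865.7) = 51 + 51.4·24/296.5 ≈ 55.16, so AQI = 55.
Seoul: 1069.3 lies in 865.7–1162.2, so I_lo=51, I_hi=75, C_lo=865.7, C_hi=1162.2.
(75−51)/(1162.2−865.7) × (1069.3−865.7) + 51 = 24/296.5 × 203.6 + 51 ≈ 67.48 → 67.
Kraków: 595.6 ∈ [467.4, 865.6] ↔ index [26, 50].
26 + (595.6−467.4)·(50−26)/(865.6−467.4) = 26 + 128.2·24/398.2 ≈ 33.73, so AQI = 34.
Milan 864.8: bracket 467.4–865.6 → index 26–50; slope 24/398.2, offset 397.4.
AQI = 26 + 24/398.2·397.4 ≈ 49.95 ⇒ 50.
Phoenix: row 865.7–1162.2 (AQI 51–75). (75−51)·(899.2−865.7)/(1162.2−865.7) + 51 = 24·33.5/296.5 + 51 ≈ 53.71 → 54.
AQIs: Salt Lake City=55, Seoul=67, Kraków=34, Milan=50, Phoenix=54. Sum = 55 + 67 + 34 + 50 + 54 = 260.

260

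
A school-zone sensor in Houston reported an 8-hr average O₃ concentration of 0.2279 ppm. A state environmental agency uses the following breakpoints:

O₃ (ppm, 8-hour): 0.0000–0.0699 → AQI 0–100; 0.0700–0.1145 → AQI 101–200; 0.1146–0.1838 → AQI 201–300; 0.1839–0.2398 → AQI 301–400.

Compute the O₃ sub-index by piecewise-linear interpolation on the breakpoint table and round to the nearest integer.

O₃: row 0.1839–0.2398 (AQI 301–400). (400−301)·(0.2279−0.1839)/(0.2398−0.1839) + 301 = 99·0.0440/0.0559 + 301 ≈ 378.92 → 379.

379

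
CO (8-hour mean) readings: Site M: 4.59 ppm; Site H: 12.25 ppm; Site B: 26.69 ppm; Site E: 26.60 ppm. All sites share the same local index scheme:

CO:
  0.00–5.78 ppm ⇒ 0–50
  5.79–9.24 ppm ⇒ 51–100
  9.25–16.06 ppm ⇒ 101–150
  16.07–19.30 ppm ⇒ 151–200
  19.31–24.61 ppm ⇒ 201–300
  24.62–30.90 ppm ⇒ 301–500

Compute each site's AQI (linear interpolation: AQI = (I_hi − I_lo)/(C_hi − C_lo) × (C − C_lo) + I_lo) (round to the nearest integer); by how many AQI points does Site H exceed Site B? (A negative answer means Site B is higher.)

-244

Site M: 4.59 lies in 0.00–5.78, so I_lo=0, I_hi=50, C_lo=0.00, C_hi=5.78.
(50−0)/(5.78−0.00) × (4.59−0.00) + 0 = 50/5.78 × 4.59 + 0 ≈ 39.71 → 40.
Site H 12.25: bracket 9.25–16.06 → index 101–150; slope 49/6.81, offset 3.00.
AQI = 101 + 49/6.81·3.00 ≈ 122.59 ⇒ 123.
Site B: 26.69 ∈ [24.62, 30.90] ↔ index [301, 500].
301 + (26.69−24.62)·(500−301)/(30.90−24.62) = 301 + 2.07·199/6.28 ≈ 366.59, so AQI = 367.
Site E: 26.60 lies in 24.62–30.90, so I_lo=301, I_hi=500, C_lo=24.62, C_hi=30.90.
(500−301)/(30.90−24.62) × (26.60−24.62) + 301 = 199/6.28 × 1.98 + 301 ≈ 363.74 → 364.
AQIs: Site M=40, Site H=123, Site B=367, Site E=364. Site H (123) − Site B (367) = -244.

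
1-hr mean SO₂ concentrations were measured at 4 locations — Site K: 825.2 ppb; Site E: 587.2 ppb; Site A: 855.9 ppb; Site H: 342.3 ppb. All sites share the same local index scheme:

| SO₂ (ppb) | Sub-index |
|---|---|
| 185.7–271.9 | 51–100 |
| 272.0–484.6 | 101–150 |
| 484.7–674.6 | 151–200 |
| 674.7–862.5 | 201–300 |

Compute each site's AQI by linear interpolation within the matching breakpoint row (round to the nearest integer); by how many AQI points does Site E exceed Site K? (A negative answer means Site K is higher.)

Site K: 825.2 lies in 674.7–862.5, so I_lo=201, I_hi=300, C_lo=674.7, C_hi=862.5.
(300−201)/(862.5−674.7) × (825.2−674.7) + 201 = 99/187.8 × 150.5 + 201 ≈ 280.34 → 280.
Site E: 587.2 lies in 484.7–674.6, so I_lo=151, I_hi=200, C_lo=484.7, C_hi=674.6.
(200−151)/(674.6−484.7) × (587.2−484.7) + 151 = 49/189.9 × 102.5 + 151 ≈ 177.45 → 177.
Site A: 855.9 lies in 674.7–862.5, so I_lo=201, I_hi=300, C_lo=674.7, C_hi=862.5.
(300−201)/(862.5−674.7) × (855.9−674.7) + 201 = 99/187.8 × 181.2 + 201 ≈ 296.52 → 297.
Site H: row 272.0–484.6 (AQI 101–150). (150−101)·(342.3−272.0)/(484.6−272.0) + 101 = 49·70.3/212.6 + 101 ≈ 117.20 → 117.
AQIs: Site K=280, Site E=177, Site A=297, Site H=117. Site E (177) − Site K (280) = -103.

-103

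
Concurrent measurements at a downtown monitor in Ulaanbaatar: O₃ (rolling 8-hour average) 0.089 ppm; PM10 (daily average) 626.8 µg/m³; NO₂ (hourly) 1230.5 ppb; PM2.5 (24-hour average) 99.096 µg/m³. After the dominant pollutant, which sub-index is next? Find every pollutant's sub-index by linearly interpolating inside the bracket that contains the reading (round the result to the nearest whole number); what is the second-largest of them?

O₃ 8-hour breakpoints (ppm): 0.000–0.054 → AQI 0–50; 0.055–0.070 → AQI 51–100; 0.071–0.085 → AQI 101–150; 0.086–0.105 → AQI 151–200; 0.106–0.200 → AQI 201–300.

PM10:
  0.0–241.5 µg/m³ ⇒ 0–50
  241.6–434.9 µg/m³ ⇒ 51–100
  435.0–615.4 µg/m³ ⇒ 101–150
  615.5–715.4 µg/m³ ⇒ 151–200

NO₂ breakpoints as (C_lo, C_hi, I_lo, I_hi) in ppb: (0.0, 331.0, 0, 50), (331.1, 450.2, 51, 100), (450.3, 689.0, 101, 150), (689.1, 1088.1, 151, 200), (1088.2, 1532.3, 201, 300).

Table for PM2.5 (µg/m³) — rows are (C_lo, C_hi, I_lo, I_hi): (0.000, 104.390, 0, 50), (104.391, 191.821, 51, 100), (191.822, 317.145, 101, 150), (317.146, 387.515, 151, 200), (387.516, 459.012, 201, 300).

159

O₃: 0.089 lies in 0.086–0.105, so I_lo=151, I_hi=200, C_lo=0.086, C_hi=0.105.
(200−151)/(0.105−0.086) × (0.089−0.086) + 151 = 49/0.019 × 0.003 + 151 ≈ 158.74 → 159.
PM10: row 615.5–715.4 (AQI 151–200). (200−151)·(626.8−615.5)/(715.4−615.5) + 151 = 49·11.3/99.9 + 151 ≈ 156.54 → 157.
NO₂: row 1088.2–1532.3 (AQI 201–300). (300−201)·(1230.5−1088.2)/(1532.3−1088.2) + 201 = 99·142.3/444.1 + 201 ≈ 232.72 → 233.
PM2.5: 99.096 ∈ [0.000, 104.390] ↔ index [0, 50].
0 + (99.096−0.000)·(50−0)/(104.390−0.000) = 0 + 99.096·50/104.390 ≈ 47.46, so AQI = 47.
Sub-indices: O₃→159, PM10→157, NO₂→233, PM2.5→47. Ranked high→low: 233, 159, 157, 47. Second-highest sub-index = 159.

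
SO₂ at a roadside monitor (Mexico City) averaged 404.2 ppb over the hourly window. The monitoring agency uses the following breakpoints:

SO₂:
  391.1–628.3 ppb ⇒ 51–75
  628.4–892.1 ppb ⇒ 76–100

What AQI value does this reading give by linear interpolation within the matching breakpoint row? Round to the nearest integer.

SO₂: 404.2 ∈ [391.1, 628.3] ↔ index [51, 75].
51 + (404.2−391.1)·(75−51)/(628.3−391.1) = 51 + 13.1·24/237.2 ≈ 52.33, so AQI = 52.

52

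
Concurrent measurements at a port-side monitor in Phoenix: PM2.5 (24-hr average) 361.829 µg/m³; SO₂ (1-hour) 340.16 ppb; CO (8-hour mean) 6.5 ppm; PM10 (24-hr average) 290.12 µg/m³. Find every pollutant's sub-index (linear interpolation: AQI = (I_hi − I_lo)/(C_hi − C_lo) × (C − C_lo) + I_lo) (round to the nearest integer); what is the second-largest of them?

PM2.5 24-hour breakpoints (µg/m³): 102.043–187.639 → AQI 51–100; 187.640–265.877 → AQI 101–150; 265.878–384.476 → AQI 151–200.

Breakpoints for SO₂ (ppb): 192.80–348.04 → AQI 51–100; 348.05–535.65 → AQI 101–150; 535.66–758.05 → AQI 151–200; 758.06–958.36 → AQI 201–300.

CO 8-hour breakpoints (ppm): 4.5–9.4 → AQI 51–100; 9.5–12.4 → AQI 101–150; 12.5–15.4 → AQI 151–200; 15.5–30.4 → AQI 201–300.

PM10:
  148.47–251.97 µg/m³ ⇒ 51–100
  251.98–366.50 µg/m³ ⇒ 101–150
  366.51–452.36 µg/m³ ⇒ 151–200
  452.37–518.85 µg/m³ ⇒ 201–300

PM2.5 361.829: bracket 265.878–384.476 → index 151–200; slope 49/118.598, offset 95.951.
AQI = 151 + 49/118.598·95.951 ≈ 190.64 ⇒ 191.
SO₂: row 192.80–348.04 (AQI 51–100). (100−51)·(340.16−192.80)/(348.04−192.80) + 51 = 49·147.36/155.24 + 51 ≈ 97.51 → 98.
CO 6.5: bracket 4.5–9.4 → index 51–100; slope 49/4.9, offset 2.0.
AQI = 51 + 49/4.9·2.0 ≈ 71.00 ⇒ 71.
PM10: 290.12 lies in 251.98–366.50, so I_lo=101, I_hi=150, C_lo=251.98, C_hi=366.50.
(150−101)/(366.50−251.98) × (290.12−251.98) + 101 = 49/114.52 × 38.14 + 101 ≈ 117.32 → 117.
Sub-indices: PM2.5→191, SO₂→98, CO→71, PM10→117. Ranked high→low: 191, 117, 98, 71. Second-highest sub-index = 117.

117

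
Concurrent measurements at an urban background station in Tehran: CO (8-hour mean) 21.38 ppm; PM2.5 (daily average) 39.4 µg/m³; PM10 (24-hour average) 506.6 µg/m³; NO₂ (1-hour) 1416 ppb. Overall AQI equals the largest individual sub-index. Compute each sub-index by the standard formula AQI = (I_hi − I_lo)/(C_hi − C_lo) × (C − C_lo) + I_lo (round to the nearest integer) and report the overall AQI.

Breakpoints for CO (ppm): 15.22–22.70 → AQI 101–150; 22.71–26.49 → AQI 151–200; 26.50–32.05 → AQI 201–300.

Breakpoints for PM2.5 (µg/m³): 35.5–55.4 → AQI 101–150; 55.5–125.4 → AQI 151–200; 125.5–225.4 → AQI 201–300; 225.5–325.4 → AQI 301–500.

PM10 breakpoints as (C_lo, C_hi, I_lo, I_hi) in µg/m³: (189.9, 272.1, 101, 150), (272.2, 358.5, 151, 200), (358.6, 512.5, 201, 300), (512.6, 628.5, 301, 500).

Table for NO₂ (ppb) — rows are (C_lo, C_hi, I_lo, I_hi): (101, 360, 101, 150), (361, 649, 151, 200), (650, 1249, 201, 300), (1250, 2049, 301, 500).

CO: 21.38 lies in 15.22–22.70, so I_lo=101, I_hi=150, C_lo=15.22, C_hi=22.70.
(150−101)/(22.70−15.22) × (21.38−15.22) + 101 = 49/7.48 × 6.16 + 101 ≈ 141.35 → 141.
PM2.5 39.4: bracket 35.5–55.4 → index 101–150; slope 49/19.9, offset 3.9.
AQI = 101 + 49/19.9·3.9 ≈ 110.60 ⇒ 111.
PM10: row 358.6–512.5 (AQI 201–300). (300−201)·(506.6−358.6)/(512.5−358.6) + 201 = 99·148.0/153.9 + 201 ≈ 296.20 → 296.
NO₂: 1416 ∈ [1250, 2049] ↔ index [301, 500].
301 + (1416−1250)·(500−301)/(2049−1250) = 301 + 166·199/799 ≈ 342.34, so AQI = 342.
Sub-indices: CO→141, PM2.5→111, PM10→296, NO₂→342. Overall AQI = max = 342; dominant pollutant is NO₂.

342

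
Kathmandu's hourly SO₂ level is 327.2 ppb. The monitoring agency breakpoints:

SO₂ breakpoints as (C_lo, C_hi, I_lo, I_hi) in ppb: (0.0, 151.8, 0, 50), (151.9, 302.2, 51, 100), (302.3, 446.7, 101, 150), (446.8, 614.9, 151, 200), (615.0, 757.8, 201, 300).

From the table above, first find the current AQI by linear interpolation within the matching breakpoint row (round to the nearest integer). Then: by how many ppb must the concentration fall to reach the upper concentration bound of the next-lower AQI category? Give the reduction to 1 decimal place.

SO₂: 327.2 ∈ [302.3, 446.7] ↔ index [101, 150].
101 + (327.2−302.3)·(150−101)/(446.7−302.3) = 101 + 24.9·49/144.4 ≈ 109.45, so AQI = 109.
Current AQI 109 is in the Unhealthy for Sensitive Groups range (101–150). The next-lower category tops out at AQI 100, whose upper concentration bound is 302.2 ppb.
Reduction needed = 327.2 − 302.2 = 25.0 ppb.

25.0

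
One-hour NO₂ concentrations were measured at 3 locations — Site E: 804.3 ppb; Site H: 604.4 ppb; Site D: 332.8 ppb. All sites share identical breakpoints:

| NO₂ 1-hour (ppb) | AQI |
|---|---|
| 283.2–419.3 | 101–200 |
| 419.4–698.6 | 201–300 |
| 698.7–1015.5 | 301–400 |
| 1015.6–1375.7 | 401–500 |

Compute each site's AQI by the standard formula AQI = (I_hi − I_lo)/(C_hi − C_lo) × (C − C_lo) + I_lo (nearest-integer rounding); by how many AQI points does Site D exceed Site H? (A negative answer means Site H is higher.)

Site E: 804.3 ∈ [698.7, 1015.5] ↔ index [301, 400].
301 + (804.3−698.7)·(400−301)/(1015.5−698.7) = 301 + 105.6·99/316.8 ≈ 334.00, so AQI = 334.
Site H: row 419.4–698.6 (AQI 201–300). (300−201)·(604.4−419.4)/(698.6−419.4) + 201 = 99·185.0/279.2 + 201 ≈ 266.60 → 267.
Site D 332.8: bracket 283.2–419.3 → index 101–200; slope 99/136.1, offset 49.6.
AQI = 101 + 99/136.1·49.6 ≈ 137.08 ⇒ 137.
AQIs: Site E=334, Site H=267, Site D=137. Site D (137) − Site H (267) = -130.

-130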